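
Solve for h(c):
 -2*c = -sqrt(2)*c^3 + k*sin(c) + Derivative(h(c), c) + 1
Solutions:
 h(c) = C1 + sqrt(2)*c^4/4 - c^2 - c + k*cos(c)


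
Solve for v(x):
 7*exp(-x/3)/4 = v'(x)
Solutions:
 v(x) = C1 - 21*exp(-x/3)/4


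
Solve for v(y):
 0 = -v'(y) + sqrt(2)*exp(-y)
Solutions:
 v(y) = C1 - sqrt(2)*exp(-y)


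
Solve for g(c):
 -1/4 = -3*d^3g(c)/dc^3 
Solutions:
 g(c) = C1 + C2*c + C3*c^2 + c^3/72


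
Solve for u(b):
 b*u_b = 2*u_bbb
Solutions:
 u(b) = C1 + Integral(C2*airyai(2^(2/3)*b/2) + C3*airybi(2^(2/3)*b/2), b)


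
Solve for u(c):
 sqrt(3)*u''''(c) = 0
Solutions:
 u(c) = C1 + C2*c + C3*c^2 + C4*c^3


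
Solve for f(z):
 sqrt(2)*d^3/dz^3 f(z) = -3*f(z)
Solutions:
 f(z) = C3*exp(-2^(5/6)*3^(1/3)*z/2) + (C1*sin(6^(5/6)*z/4) + C2*cos(6^(5/6)*z/4))*exp(2^(5/6)*3^(1/3)*z/4)


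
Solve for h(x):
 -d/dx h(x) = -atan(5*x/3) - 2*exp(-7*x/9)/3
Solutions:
 h(x) = C1 + x*atan(5*x/3) - 3*log(25*x^2 + 9)/10 - 6*exp(-7*x/9)/7


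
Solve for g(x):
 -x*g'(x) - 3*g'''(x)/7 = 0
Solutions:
 g(x) = C1 + Integral(C2*airyai(-3^(2/3)*7^(1/3)*x/3) + C3*airybi(-3^(2/3)*7^(1/3)*x/3), x)


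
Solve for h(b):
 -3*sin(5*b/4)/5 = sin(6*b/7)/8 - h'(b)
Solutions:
 h(b) = C1 - 7*cos(6*b/7)/48 - 12*cos(5*b/4)/25


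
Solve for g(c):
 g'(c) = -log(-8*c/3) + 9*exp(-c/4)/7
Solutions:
 g(c) = C1 - c*log(-c) + c*(-3*log(2) + 1 + log(3)) - 36*exp(-c/4)/7


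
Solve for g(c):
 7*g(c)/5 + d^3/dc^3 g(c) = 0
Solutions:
 g(c) = C3*exp(-5^(2/3)*7^(1/3)*c/5) + (C1*sin(sqrt(3)*5^(2/3)*7^(1/3)*c/10) + C2*cos(sqrt(3)*5^(2/3)*7^(1/3)*c/10))*exp(5^(2/3)*7^(1/3)*c/10)


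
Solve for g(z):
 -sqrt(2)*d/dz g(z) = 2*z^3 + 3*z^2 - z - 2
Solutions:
 g(z) = C1 - sqrt(2)*z^4/4 - sqrt(2)*z^3/2 + sqrt(2)*z^2/4 + sqrt(2)*z


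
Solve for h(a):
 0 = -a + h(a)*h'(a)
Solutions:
 h(a) = -sqrt(C1 + a^2)
 h(a) = sqrt(C1 + a^2)


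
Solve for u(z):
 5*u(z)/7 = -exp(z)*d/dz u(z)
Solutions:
 u(z) = C1*exp(5*exp(-z)/7)


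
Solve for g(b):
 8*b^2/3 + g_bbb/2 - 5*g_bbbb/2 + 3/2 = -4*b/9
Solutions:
 g(b) = C1 + C2*b + C3*b^2 + C4*exp(b/5) - 4*b^5/45 - 61*b^4/27 - 2467*b^3/54


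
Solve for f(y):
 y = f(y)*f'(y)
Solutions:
 f(y) = -sqrt(C1 + y^2)
 f(y) = sqrt(C1 + y^2)


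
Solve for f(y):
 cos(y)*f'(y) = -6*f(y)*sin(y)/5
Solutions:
 f(y) = C1*cos(y)^(6/5)


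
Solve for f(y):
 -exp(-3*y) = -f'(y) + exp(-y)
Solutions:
 f(y) = C1 - exp(-y) - exp(-3*y)/3


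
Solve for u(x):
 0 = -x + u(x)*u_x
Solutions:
 u(x) = -sqrt(C1 + x^2)
 u(x) = sqrt(C1 + x^2)


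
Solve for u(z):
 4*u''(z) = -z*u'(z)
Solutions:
 u(z) = C1 + C2*erf(sqrt(2)*z/4)


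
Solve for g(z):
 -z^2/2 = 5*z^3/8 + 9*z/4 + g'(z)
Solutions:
 g(z) = C1 - 5*z^4/32 - z^3/6 - 9*z^2/8


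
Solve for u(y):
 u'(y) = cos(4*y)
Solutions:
 u(y) = C1 + sin(4*y)/4


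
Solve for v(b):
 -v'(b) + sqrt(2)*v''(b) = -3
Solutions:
 v(b) = C1 + C2*exp(sqrt(2)*b/2) + 3*b


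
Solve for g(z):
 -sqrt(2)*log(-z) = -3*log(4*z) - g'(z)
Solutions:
 g(z) = C1 - z*(3 - sqrt(2))*log(z) + z*(-6*log(2) - sqrt(2) + 3 + sqrt(2)*I*pi)


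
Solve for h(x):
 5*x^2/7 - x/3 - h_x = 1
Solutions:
 h(x) = C1 + 5*x^3/21 - x^2/6 - x


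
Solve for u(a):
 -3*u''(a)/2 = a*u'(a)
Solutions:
 u(a) = C1 + C2*erf(sqrt(3)*a/3)


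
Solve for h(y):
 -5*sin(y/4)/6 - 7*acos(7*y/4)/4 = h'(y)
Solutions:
 h(y) = C1 - 7*y*acos(7*y/4)/4 + sqrt(16 - 49*y^2)/4 + 10*cos(y/4)/3


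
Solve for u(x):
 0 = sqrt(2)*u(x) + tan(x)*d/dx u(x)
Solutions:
 u(x) = C1/sin(x)^(sqrt(2))


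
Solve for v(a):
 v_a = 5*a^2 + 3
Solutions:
 v(a) = C1 + 5*a^3/3 + 3*a


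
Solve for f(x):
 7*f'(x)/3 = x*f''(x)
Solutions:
 f(x) = C1 + C2*x^(10/3)


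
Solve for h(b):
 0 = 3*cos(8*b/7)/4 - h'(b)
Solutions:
 h(b) = C1 + 21*sin(8*b/7)/32


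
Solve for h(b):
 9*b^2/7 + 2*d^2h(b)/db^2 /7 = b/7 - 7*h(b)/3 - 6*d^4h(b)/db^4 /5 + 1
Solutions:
 h(b) = -27*b^2/49 + 3*b/49 + (C1*sin(2^(3/4)*sqrt(3)*35^(1/4)*b*cos(atan(sqrt(3405)/5)/2)/6) + C2*cos(2^(3/4)*sqrt(3)*35^(1/4)*b*cos(atan(sqrt(3405)/5)/2)/6))*exp(-2^(3/4)*sqrt(3)*35^(1/4)*b*sin(atan(sqrt(3405)/5)/2)/6) + (C3*sin(2^(3/4)*sqrt(3)*35^(1/4)*b*cos(atan(sqrt(3405)/5)/2)/6) + C4*cos(2^(3/4)*sqrt(3)*35^(1/4)*b*cos(atan(sqrt(3405)/5)/2)/6))*exp(2^(3/4)*sqrt(3)*35^(1/4)*b*sin(atan(sqrt(3405)/5)/2)/6) + 1353/2401


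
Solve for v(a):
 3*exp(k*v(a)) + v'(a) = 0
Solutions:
 v(a) = Piecewise((log(1/(C1*k + 3*a*k))/k, Ne(k, 0)), (nan, True))
 v(a) = Piecewise((C1 - 3*a, Eq(k, 0)), (nan, True))


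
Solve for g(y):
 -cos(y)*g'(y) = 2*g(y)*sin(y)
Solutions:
 g(y) = C1*cos(y)^2


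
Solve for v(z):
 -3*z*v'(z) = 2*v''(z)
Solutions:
 v(z) = C1 + C2*erf(sqrt(3)*z/2)


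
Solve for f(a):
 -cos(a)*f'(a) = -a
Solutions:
 f(a) = C1 + Integral(a/cos(a), a)


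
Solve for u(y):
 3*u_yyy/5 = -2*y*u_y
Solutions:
 u(y) = C1 + Integral(C2*airyai(-10^(1/3)*3^(2/3)*y/3) + C3*airybi(-10^(1/3)*3^(2/3)*y/3), y)


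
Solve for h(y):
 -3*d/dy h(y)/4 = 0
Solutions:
 h(y) = C1


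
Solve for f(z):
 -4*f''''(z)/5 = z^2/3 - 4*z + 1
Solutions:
 f(z) = C1 + C2*z + C3*z^2 + C4*z^3 - z^6/864 + z^5/24 - 5*z^4/96


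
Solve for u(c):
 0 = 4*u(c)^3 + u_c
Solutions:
 u(c) = -sqrt(2)*sqrt(-1/(C1 - 4*c))/2
 u(c) = sqrt(2)*sqrt(-1/(C1 - 4*c))/2


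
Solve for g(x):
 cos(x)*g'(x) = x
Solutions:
 g(x) = C1 + Integral(x/cos(x), x)


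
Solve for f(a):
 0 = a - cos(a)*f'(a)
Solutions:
 f(a) = C1 + Integral(a/cos(a), a)


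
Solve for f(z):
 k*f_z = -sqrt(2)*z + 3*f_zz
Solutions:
 f(z) = C1 + C2*exp(k*z/3) - sqrt(2)*z^2/(2*k) - 3*sqrt(2)*z/k^2


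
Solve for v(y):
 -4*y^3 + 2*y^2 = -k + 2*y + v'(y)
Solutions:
 v(y) = C1 + k*y - y^4 + 2*y^3/3 - y^2


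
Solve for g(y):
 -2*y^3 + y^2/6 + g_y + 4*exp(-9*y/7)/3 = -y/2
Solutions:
 g(y) = C1 + y^4/2 - y^3/18 - y^2/4 + 28*exp(-9*y/7)/27


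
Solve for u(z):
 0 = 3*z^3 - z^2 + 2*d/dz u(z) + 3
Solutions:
 u(z) = C1 - 3*z^4/8 + z^3/6 - 3*z/2


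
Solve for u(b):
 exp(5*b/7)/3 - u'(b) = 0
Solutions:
 u(b) = C1 + 7*exp(5*b/7)/15


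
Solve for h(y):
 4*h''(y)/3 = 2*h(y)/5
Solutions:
 h(y) = C1*exp(-sqrt(30)*y/10) + C2*exp(sqrt(30)*y/10)


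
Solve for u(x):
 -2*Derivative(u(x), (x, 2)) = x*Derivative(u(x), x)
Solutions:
 u(x) = C1 + C2*erf(x/2)


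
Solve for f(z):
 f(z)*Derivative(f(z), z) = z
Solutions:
 f(z) = -sqrt(C1 + z^2)
 f(z) = sqrt(C1 + z^2)


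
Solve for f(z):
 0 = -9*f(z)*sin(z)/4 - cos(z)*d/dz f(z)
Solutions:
 f(z) = C1*cos(z)^(9/4)


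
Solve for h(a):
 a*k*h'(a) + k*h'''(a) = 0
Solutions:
 h(a) = C1 + Integral(C2*airyai(-a) + C3*airybi(-a), a)


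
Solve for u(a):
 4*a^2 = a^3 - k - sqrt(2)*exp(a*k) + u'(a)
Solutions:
 u(a) = C1 - a^4/4 + 4*a^3/3 + a*k + sqrt(2)*exp(a*k)/k


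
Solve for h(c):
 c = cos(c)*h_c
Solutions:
 h(c) = C1 + Integral(c/cos(c), c)


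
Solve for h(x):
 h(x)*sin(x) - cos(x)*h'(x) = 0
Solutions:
 h(x) = C1/cos(x)


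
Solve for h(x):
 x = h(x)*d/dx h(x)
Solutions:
 h(x) = -sqrt(C1 + x^2)
 h(x) = sqrt(C1 + x^2)


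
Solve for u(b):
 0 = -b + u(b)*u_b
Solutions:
 u(b) = -sqrt(C1 + b^2)
 u(b) = sqrt(C1 + b^2)


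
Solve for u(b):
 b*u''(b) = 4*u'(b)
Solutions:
 u(b) = C1 + C2*b^5


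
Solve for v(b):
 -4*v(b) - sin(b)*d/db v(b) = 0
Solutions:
 v(b) = C1*(cos(b)^2 + 2*cos(b) + 1)/(cos(b)^2 - 2*cos(b) + 1)


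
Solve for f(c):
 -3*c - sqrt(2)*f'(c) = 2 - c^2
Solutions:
 f(c) = C1 + sqrt(2)*c^3/6 - 3*sqrt(2)*c^2/4 - sqrt(2)*c


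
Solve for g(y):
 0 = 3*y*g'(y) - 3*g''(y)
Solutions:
 g(y) = C1 + C2*erfi(sqrt(2)*y/2)


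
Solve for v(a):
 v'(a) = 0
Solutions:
 v(a) = C1


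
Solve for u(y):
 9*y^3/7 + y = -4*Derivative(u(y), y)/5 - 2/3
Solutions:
 u(y) = C1 - 45*y^4/112 - 5*y^2/8 - 5*y/6


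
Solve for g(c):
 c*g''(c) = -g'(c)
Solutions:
 g(c) = C1 + C2*log(c)


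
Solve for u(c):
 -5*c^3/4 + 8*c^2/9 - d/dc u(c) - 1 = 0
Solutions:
 u(c) = C1 - 5*c^4/16 + 8*c^3/27 - c


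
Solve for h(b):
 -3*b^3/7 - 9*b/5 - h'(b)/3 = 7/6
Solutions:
 h(b) = C1 - 9*b^4/28 - 27*b^2/10 - 7*b/2


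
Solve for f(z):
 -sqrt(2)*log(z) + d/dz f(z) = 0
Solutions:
 f(z) = C1 + sqrt(2)*z*log(z) - sqrt(2)*z


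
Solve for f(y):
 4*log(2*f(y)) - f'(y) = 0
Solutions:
 -Integral(1/(log(_y) + log(2)), (_y, f(y)))/4 = C1 - y


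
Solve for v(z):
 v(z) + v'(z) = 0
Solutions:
 v(z) = C1*exp(-z)


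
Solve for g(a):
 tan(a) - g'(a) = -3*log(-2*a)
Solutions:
 g(a) = C1 + 3*a*log(-a) - 3*a + 3*a*log(2) - log(cos(a))


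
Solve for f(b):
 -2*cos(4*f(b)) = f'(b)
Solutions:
 f(b) = -asin((C1 + exp(16*b))/(C1 - exp(16*b)))/4 + pi/4
 f(b) = asin((C1 + exp(16*b))/(C1 - exp(16*b)))/4


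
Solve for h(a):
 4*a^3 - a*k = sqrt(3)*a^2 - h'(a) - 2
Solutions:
 h(a) = C1 - a^4 + sqrt(3)*a^3/3 + a^2*k/2 - 2*a


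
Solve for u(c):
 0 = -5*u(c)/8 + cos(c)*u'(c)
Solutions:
 u(c) = C1*(sin(c) + 1)^(5/16)/(sin(c) - 1)^(5/16)


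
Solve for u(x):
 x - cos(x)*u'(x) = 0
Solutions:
 u(x) = C1 + Integral(x/cos(x), x)


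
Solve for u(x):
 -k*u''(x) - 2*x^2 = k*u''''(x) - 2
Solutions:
 u(x) = C1 + C2*x + C3*exp(-I*x) + C4*exp(I*x) - x^4/(6*k) + 3*x^2/k


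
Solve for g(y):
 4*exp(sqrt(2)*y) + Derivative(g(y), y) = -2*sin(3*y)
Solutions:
 g(y) = C1 - 2*sqrt(2)*exp(sqrt(2)*y) + 2*cos(3*y)/3


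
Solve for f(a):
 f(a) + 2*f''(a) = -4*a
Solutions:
 f(a) = C1*sin(sqrt(2)*a/2) + C2*cos(sqrt(2)*a/2) - 4*a


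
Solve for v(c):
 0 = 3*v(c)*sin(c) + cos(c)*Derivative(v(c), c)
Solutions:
 v(c) = C1*cos(c)^3


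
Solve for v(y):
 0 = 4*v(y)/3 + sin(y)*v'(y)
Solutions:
 v(y) = C1*(cos(y) + 1)^(2/3)/(cos(y) - 1)^(2/3)


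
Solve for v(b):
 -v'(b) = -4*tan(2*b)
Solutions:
 v(b) = C1 - 2*log(cos(2*b))


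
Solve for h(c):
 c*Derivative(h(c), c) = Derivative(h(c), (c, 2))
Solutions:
 h(c) = C1 + C2*erfi(sqrt(2)*c/2)


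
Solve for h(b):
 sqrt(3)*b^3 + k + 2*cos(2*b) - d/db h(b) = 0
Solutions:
 h(b) = C1 + sqrt(3)*b^4/4 + b*k + sin(2*b)


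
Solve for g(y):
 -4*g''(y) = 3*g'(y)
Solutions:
 g(y) = C1 + C2*exp(-3*y/4)


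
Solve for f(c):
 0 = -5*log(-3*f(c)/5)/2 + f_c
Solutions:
 -2*Integral(1/(log(-_y) - log(5) + log(3)), (_y, f(c)))/5 = C1 - c


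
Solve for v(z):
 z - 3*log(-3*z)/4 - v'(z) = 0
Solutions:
 v(z) = C1 + z^2/2 - 3*z*log(-z)/4 + 3*z*(1 - log(3))/4


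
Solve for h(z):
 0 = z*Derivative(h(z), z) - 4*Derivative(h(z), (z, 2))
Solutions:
 h(z) = C1 + C2*erfi(sqrt(2)*z/4)


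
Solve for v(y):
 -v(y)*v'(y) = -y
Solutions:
 v(y) = -sqrt(C1 + y^2)
 v(y) = sqrt(C1 + y^2)


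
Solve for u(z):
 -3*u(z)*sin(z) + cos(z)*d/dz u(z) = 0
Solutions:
 u(z) = C1/cos(z)^3


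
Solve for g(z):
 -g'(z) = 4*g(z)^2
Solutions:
 g(z) = 1/(C1 + 4*z)


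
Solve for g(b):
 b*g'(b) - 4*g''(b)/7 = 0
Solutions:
 g(b) = C1 + C2*erfi(sqrt(14)*b/4)


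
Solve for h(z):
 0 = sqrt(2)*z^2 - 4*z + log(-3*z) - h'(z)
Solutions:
 h(z) = C1 + sqrt(2)*z^3/3 - 2*z^2 + z*log(-z) + z*(-1 + log(3))


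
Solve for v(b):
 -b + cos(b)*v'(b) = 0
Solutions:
 v(b) = C1 + Integral(b/cos(b), b)


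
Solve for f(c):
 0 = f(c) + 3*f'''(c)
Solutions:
 f(c) = C3*exp(-3^(2/3)*c/3) + (C1*sin(3^(1/6)*c/2) + C2*cos(3^(1/6)*c/2))*exp(3^(2/3)*c/6)


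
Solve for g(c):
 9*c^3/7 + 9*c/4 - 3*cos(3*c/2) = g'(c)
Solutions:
 g(c) = C1 + 9*c^4/28 + 9*c^2/8 - 2*sin(3*c/2)


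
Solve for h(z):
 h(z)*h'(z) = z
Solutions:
 h(z) = -sqrt(C1 + z^2)
 h(z) = sqrt(C1 + z^2)


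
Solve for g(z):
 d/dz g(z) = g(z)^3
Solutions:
 g(z) = -sqrt(2)*sqrt(-1/(C1 + z))/2
 g(z) = sqrt(2)*sqrt(-1/(C1 + z))/2


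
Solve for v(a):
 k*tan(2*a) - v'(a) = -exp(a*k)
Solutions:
 v(a) = C1 - k*log(cos(2*a))/2 + Piecewise((exp(a*k)/k, Ne(k, 0)), (a, True))


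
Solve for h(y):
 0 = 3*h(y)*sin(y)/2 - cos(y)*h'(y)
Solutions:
 h(y) = C1/cos(y)^(3/2)


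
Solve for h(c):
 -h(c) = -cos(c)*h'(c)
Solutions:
 h(c) = C1*sqrt(sin(c) + 1)/sqrt(sin(c) - 1)


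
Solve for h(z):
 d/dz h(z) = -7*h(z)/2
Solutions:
 h(z) = C1*exp(-7*z/2)


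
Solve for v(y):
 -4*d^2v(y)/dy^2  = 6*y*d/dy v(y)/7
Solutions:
 v(y) = C1 + C2*erf(sqrt(21)*y/14)


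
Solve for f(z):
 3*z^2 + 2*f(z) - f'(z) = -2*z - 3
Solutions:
 f(z) = C1*exp(2*z) - 3*z^2/2 - 5*z/2 - 11/4


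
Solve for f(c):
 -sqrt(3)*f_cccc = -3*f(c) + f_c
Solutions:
 f(c) = (C1/sqrt(exp(c*sqrt(-6^(2/3)*(1 + sqrt(1 + 256*sqrt(3)))^(1/3)/6 + 4*2^(1/3)*3^(5/6)/(3*(1 + sqrt(1 + 256*sqrt(3)))^(1/3)) + 2*sqrt(2)/sqrt(-8*2^(1/3)*3^(5/6)/(1 + sqrt(1 + 256*sqrt(3)))^(1/3) + 6^(2/3)*(1 + sqrt(1 + 256*sqrt(3)))^(1/3))))) + C2*sqrt(exp(c*sqrt(-6^(2/3)*(1 + sqrt(1 + 256*sqrt(3)))^(1/3)/6 + 4*2^(1/3)*3^(5/6)/(3*(1 + sqrt(1 + 256*sqrt(3)))^(1/3)) + 2*sqrt(2)/sqrt(-8*2^(1/3)*3^(5/6)/(1 + sqrt(1 + 256*sqrt(3)))^(1/3) + 6^(2/3)*(1 + sqrt(1 + 256*sqrt(3)))^(1/3))))))*exp(-sqrt(6)*c*sqrt(-8*2^(1/3)*3^(5/6)/(1 + sqrt(1 + 256*sqrt(3)))^(1/3) + 6^(2/3)*(1 + sqrt(1 + 256*sqrt(3)))^(1/3))/12) + (C3*sin(c*sqrt(-4*2^(1/3)*3^(5/6)/(3*(1 + sqrt(1 + 256*sqrt(3)))^(1/3)) + 6^(2/3)*(1 + sqrt(1 + 256*sqrt(3)))^(1/3)/6 + 2*sqrt(2)/sqrt(-8*2^(1/3)*3^(5/6)/(1 + sqrt(1 + 256*sqrt(3)))^(1/3) + 6^(2/3)*(1 + sqrt(1 + 256*sqrt(3)))^(1/3)))/2) + C4*cos(c*sqrt(-4*2^(1/3)*3^(5/6)/(3*(1 + sqrt(1 + 256*sqrt(3)))^(1/3)) + 6^(2/3)*(1 + sqrt(1 + 256*sqrt(3)))^(1/3)/6 + 2*sqrt(2)/sqrt(-8*2^(1/3)*3^(5/6)/(1 + sqrt(1 + 256*sqrt(3)))^(1/3) + 6^(2/3)*(1 + sqrt(1 + 256*sqrt(3)))^(1/3)))/2))*exp(sqrt(6)*c*sqrt(-8*2^(1/3)*3^(5/6)/(1 + sqrt(1 + 256*sqrt(3)))^(1/3) + 6^(2/3)*(1 + sqrt(1 + 256*sqrt(3)))^(1/3))/12)


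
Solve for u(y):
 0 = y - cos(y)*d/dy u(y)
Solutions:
 u(y) = C1 + Integral(y/cos(y), y)


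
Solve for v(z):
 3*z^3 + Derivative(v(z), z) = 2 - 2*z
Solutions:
 v(z) = C1 - 3*z^4/4 - z^2 + 2*z


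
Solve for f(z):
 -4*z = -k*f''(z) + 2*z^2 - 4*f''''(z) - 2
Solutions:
 f(z) = C1 + C2*z + C3*exp(-z*sqrt(-k)/2) + C4*exp(z*sqrt(-k)/2) + z^4/(6*k) + 2*z^3/(3*k) + z^2*(-1 - 8/k)/k


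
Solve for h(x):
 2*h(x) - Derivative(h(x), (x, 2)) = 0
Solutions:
 h(x) = C1*exp(-sqrt(2)*x) + C2*exp(sqrt(2)*x)


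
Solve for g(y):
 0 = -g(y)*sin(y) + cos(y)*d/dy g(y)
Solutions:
 g(y) = C1/cos(y)


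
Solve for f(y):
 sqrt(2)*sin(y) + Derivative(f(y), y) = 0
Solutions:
 f(y) = C1 + sqrt(2)*cos(y)


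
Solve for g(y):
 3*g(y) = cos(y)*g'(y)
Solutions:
 g(y) = C1*(sin(y) + 1)^(3/2)/(sin(y) - 1)^(3/2)


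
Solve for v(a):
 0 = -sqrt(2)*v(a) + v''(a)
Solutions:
 v(a) = C1*exp(-2^(1/4)*a) + C2*exp(2^(1/4)*a)


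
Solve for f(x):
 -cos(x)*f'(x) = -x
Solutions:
 f(x) = C1 + Integral(x/cos(x), x)


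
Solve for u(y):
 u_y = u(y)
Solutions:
 u(y) = C1*exp(y)


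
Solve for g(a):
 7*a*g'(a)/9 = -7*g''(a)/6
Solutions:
 g(a) = C1 + C2*erf(sqrt(3)*a/3)


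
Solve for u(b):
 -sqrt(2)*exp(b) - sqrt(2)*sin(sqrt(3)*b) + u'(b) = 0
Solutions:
 u(b) = C1 + sqrt(2)*exp(b) - sqrt(6)*cos(sqrt(3)*b)/3


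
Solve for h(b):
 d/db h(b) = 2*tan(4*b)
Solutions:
 h(b) = C1 - log(cos(4*b))/2


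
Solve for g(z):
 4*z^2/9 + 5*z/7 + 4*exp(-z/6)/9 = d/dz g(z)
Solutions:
 g(z) = C1 + 4*z^3/27 + 5*z^2/14 - 8*exp(-z/6)/3


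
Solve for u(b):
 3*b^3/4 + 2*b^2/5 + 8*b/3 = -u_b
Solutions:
 u(b) = C1 - 3*b^4/16 - 2*b^3/15 - 4*b^2/3


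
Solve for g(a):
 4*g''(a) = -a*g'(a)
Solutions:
 g(a) = C1 + C2*erf(sqrt(2)*a/4)


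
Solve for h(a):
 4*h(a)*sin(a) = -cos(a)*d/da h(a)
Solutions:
 h(a) = C1*cos(a)^4


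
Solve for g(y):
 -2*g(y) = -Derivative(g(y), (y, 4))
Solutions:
 g(y) = C1*exp(-2^(1/4)*y) + C2*exp(2^(1/4)*y) + C3*sin(2^(1/4)*y) + C4*cos(2^(1/4)*y)


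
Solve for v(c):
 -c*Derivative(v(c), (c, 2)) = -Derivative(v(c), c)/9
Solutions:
 v(c) = C1 + C2*c^(10/9)


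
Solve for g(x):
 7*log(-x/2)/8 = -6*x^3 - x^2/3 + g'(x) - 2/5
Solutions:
 g(x) = C1 + 3*x^4/2 + x^3/9 + 7*x*log(-x)/8 + x*(-35*log(2) - 19)/40


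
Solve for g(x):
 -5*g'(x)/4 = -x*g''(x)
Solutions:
 g(x) = C1 + C2*x^(9/4)


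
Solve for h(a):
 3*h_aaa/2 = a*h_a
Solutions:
 h(a) = C1 + Integral(C2*airyai(2^(1/3)*3^(2/3)*a/3) + C3*airybi(2^(1/3)*3^(2/3)*a/3), a)


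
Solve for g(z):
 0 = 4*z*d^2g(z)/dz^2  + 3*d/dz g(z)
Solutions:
 g(z) = C1 + C2*z^(1/4)


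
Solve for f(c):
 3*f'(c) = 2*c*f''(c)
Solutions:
 f(c) = C1 + C2*c^(5/2)


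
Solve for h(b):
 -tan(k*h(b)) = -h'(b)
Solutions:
 h(b) = Piecewise((-asin(exp(C1*k + b*k))/k + pi/k, Ne(k, 0)), (nan, True))
 h(b) = Piecewise((asin(exp(C1*k + b*k))/k, Ne(k, 0)), (nan, True))


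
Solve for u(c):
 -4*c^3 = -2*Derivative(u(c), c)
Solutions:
 u(c) = C1 + c^4/2


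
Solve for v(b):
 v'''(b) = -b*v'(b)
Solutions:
 v(b) = C1 + Integral(C2*airyai(-b) + C3*airybi(-b), b)


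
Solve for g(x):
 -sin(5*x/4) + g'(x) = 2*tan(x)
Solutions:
 g(x) = C1 - 2*log(cos(x)) - 4*cos(5*x/4)/5


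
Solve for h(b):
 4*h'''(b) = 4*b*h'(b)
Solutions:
 h(b) = C1 + Integral(C2*airyai(b) + C3*airybi(b), b)


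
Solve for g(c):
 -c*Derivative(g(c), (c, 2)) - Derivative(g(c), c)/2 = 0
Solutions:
 g(c) = C1 + C2*sqrt(c)


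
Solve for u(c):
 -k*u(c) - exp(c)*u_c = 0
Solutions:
 u(c) = C1*exp(k*exp(-c))


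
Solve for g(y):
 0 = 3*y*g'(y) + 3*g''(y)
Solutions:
 g(y) = C1 + C2*erf(sqrt(2)*y/2)


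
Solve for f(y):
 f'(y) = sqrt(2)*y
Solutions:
 f(y) = C1 + sqrt(2)*y^2/2


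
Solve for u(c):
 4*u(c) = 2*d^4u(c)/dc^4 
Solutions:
 u(c) = C1*exp(-2^(1/4)*c) + C2*exp(2^(1/4)*c) + C3*sin(2^(1/4)*c) + C4*cos(2^(1/4)*c)


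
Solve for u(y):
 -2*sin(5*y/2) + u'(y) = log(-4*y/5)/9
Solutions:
 u(y) = C1 + y*log(-y)/9 - y*log(5)/9 - y/9 + 2*y*log(2)/9 - 4*cos(5*y/2)/5


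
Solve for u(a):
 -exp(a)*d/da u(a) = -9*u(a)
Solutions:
 u(a) = C1*exp(-9*exp(-a))


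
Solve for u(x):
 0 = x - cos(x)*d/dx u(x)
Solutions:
 u(x) = C1 + Integral(x/cos(x), x)


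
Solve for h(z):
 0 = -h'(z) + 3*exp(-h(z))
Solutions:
 h(z) = log(C1 + 3*z)


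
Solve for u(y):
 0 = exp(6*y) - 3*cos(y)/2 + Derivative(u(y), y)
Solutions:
 u(y) = C1 - exp(6*y)/6 + 3*sin(y)/2


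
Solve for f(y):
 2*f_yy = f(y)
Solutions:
 f(y) = C1*exp(-sqrt(2)*y/2) + C2*exp(sqrt(2)*y/2)


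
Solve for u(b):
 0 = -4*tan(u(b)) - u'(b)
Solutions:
 u(b) = pi - asin(C1*exp(-4*b))
 u(b) = asin(C1*exp(-4*b))


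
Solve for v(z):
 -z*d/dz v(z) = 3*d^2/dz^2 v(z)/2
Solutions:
 v(z) = C1 + C2*erf(sqrt(3)*z/3)


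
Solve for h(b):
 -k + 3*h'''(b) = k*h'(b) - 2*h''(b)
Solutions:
 h(b) = C1 + C2*exp(b*(sqrt(3*k + 1) - 1)/3) + C3*exp(-b*(sqrt(3*k + 1) + 1)/3) - b


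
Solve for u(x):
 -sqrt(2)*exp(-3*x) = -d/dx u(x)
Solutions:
 u(x) = C1 - sqrt(2)*exp(-3*x)/3


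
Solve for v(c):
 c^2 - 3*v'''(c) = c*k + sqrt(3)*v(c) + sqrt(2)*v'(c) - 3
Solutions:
 v(c) = C1*exp(c*(-2*2^(5/6)/(9*sqrt(3) + sqrt(8*sqrt(2) + 243))^(1/3) + 2^(2/3)*(9*sqrt(3) + sqrt(8*sqrt(2) + 243))^(1/3))/12)*sin(sqrt(3)*c*(2*2^(5/6)/(9*sqrt(3) + sqrt(8*sqrt(2) + 243))^(1/3) + 2^(2/3)*(9*sqrt(3) + sqrt(8*sqrt(2) + 243))^(1/3))/12) + C2*exp(c*(-2*2^(5/6)/(9*sqrt(3) + sqrt(8*sqrt(2) + 243))^(1/3) + 2^(2/3)*(9*sqrt(3) + sqrt(8*sqrt(2) + 243))^(1/3))/12)*cos(sqrt(3)*c*(2*2^(5/6)/(9*sqrt(3) + sqrt(8*sqrt(2) + 243))^(1/3) + 2^(2/3)*(9*sqrt(3) + sqrt(8*sqrt(2) + 243))^(1/3))/12) + C3*exp(-c*(-2*2^(5/6)/(9*sqrt(3) + sqrt(8*sqrt(2) + 243))^(1/3) + 2^(2/3)*(9*sqrt(3) + sqrt(8*sqrt(2) + 243))^(1/3))/6) + sqrt(3)*c^2/3 - sqrt(3)*c*k/3 - 2*sqrt(2)*c/3 + sqrt(2)*k/3 + 13*sqrt(3)/9


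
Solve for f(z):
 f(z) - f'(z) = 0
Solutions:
 f(z) = C1*exp(z)


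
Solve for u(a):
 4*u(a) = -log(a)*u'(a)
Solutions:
 u(a) = C1*exp(-4*li(a))


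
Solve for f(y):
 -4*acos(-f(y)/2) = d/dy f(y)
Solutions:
 Integral(1/acos(-_y/2), (_y, f(y))) = C1 - 4*y


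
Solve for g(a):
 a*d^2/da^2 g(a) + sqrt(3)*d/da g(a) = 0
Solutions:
 g(a) = C1 + C2*a^(1 - sqrt(3))


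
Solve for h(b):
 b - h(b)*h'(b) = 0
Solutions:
 h(b) = -sqrt(C1 + b^2)
 h(b) = sqrt(C1 + b^2)


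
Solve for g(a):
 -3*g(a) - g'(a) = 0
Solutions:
 g(a) = C1*exp(-3*a)


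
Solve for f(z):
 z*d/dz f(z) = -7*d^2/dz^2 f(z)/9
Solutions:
 f(z) = C1 + C2*erf(3*sqrt(14)*z/14)


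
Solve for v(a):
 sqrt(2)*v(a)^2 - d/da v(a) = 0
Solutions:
 v(a) = -1/(C1 + sqrt(2)*a)


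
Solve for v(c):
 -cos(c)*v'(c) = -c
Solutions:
 v(c) = C1 + Integral(c/cos(c), c)


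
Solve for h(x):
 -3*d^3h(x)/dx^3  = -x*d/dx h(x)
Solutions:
 h(x) = C1 + Integral(C2*airyai(3^(2/3)*x/3) + C3*airybi(3^(2/3)*x/3), x)


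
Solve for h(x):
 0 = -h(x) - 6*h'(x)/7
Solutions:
 h(x) = C1*exp(-7*x/6)


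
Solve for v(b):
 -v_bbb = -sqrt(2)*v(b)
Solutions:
 v(b) = C3*exp(2^(1/6)*b) + (C1*sin(2^(1/6)*sqrt(3)*b/2) + C2*cos(2^(1/6)*sqrt(3)*b/2))*exp(-2^(1/6)*b/2)


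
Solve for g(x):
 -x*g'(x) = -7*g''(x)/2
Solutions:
 g(x) = C1 + C2*erfi(sqrt(7)*x/7)


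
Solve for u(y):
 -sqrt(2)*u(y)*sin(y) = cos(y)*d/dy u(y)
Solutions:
 u(y) = C1*cos(y)^(sqrt(2))


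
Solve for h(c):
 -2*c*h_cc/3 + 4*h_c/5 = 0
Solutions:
 h(c) = C1 + C2*c^(11/5)


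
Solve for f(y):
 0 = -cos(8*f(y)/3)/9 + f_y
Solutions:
 -y/9 - 3*log(sin(8*f(y)/3) - 1)/16 + 3*log(sin(8*f(y)/3) + 1)/16 = C1


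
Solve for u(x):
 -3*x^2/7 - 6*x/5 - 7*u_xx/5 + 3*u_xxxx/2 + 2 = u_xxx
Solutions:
 u(x) = C1 + C2*x + C3*exp(x*(5 - sqrt(235))/15) + C4*exp(x*(5 + sqrt(235))/15) - 5*x^4/196 - 24*x^3/343 + 2575*x^2/4802


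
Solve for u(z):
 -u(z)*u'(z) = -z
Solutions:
 u(z) = -sqrt(C1 + z^2)
 u(z) = sqrt(C1 + z^2)


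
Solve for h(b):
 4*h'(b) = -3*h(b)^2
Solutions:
 h(b) = 4/(C1 + 3*b)


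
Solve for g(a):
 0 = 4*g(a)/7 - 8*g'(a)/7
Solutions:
 g(a) = C1*exp(a/2)


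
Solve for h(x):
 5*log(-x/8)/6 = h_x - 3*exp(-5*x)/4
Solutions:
 h(x) = C1 + 5*x*log(-x)/6 + 5*x*(-3*log(2) - 1)/6 - 3*exp(-5*x)/20


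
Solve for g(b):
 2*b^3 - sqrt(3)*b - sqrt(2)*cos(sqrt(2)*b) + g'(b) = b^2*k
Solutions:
 g(b) = C1 - b^4/2 + b^3*k/3 + sqrt(3)*b^2/2 + sin(sqrt(2)*b)


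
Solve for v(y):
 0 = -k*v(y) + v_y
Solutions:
 v(y) = C1*exp(k*y)


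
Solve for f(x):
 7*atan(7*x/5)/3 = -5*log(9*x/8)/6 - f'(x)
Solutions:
 f(x) = C1 - 5*x*log(x)/6 - 7*x*atan(7*x/5)/3 - 5*x*log(3)/3 + 5*x/6 + 5*x*log(2)/2 + 5*log(49*x^2 + 25)/6


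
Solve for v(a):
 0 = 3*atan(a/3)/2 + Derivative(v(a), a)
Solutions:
 v(a) = C1 - 3*a*atan(a/3)/2 + 9*log(a^2 + 9)/4


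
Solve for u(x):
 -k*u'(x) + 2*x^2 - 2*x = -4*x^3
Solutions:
 u(x) = C1 + x^4/k + 2*x^3/(3*k) - x^2/k


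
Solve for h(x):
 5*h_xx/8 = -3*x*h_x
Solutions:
 h(x) = C1 + C2*erf(2*sqrt(15)*x/5)


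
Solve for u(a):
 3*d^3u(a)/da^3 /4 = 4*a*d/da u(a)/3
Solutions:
 u(a) = C1 + Integral(C2*airyai(2*6^(1/3)*a/3) + C3*airybi(2*6^(1/3)*a/3), a)


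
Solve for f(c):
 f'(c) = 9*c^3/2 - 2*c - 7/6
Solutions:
 f(c) = C1 + 9*c^4/8 - c^2 - 7*c/6


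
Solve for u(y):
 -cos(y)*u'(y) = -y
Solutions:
 u(y) = C1 + Integral(y/cos(y), y)


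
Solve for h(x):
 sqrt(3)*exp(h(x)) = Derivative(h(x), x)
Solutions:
 h(x) = log(-1/(C1 + sqrt(3)*x))


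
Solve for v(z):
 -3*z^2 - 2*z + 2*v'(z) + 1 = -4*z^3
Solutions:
 v(z) = C1 - z^4/2 + z^3/2 + z^2/2 - z/2


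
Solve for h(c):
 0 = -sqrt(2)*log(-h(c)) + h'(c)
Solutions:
 -li(-h(c)) = C1 + sqrt(2)*c


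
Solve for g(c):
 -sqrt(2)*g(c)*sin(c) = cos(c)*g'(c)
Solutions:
 g(c) = C1*cos(c)^(sqrt(2))


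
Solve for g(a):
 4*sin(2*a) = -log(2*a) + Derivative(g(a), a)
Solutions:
 g(a) = C1 + a*log(a) - a + a*log(2) - 2*cos(2*a)


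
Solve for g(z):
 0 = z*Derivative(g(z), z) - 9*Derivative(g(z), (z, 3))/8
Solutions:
 g(z) = C1 + Integral(C2*airyai(2*3^(1/3)*z/3) + C3*airybi(2*3^(1/3)*z/3), z)


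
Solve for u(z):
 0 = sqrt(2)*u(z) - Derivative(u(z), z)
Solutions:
 u(z) = C1*exp(sqrt(2)*z)


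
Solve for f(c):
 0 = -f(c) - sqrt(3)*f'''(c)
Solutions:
 f(c) = C3*exp(-3^(5/6)*c/3) + (C1*sin(3^(1/3)*c/2) + C2*cos(3^(1/3)*c/2))*exp(3^(5/6)*c/6)


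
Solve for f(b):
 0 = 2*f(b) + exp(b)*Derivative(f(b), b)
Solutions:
 f(b) = C1*exp(2*exp(-b))


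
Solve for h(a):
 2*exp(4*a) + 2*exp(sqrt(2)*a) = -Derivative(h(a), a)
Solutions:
 h(a) = C1 - exp(4*a)/2 - sqrt(2)*exp(sqrt(2)*a)


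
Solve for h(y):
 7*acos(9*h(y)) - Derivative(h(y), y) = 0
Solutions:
 Integral(1/acos(9*_y), (_y, h(y))) = C1 + 7*y


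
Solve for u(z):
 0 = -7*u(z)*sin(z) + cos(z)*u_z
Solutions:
 u(z) = C1/cos(z)^7


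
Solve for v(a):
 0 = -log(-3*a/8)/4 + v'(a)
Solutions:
 v(a) = C1 + a*log(-a)/4 + a*(-3*log(2) - 1 + log(3))/4


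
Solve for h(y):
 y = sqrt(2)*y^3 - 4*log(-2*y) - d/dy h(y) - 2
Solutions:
 h(y) = C1 + sqrt(2)*y^4/4 - y^2/2 - 4*y*log(-y) + 2*y*(1 - 2*log(2))


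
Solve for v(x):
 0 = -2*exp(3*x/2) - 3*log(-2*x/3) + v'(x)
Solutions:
 v(x) = C1 + 3*x*log(-x) + 3*x*(-log(3) - 1 + log(2)) + 4*exp(3*x/2)/3


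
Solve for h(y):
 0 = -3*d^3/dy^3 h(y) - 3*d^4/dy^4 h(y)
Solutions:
 h(y) = C1 + C2*y + C3*y^2 + C4*exp(-y)


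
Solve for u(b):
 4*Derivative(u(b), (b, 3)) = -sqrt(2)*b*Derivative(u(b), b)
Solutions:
 u(b) = C1 + Integral(C2*airyai(-sqrt(2)*b/2) + C3*airybi(-sqrt(2)*b/2), b)


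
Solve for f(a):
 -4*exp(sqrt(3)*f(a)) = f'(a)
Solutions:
 f(a) = sqrt(3)*(2*log(1/(C1 + 4*a)) - log(3))/6


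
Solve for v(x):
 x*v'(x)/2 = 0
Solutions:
 v(x) = C1


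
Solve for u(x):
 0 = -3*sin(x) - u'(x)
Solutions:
 u(x) = C1 + 3*cos(x)


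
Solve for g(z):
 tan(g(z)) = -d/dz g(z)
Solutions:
 g(z) = pi - asin(C1*exp(-z))
 g(z) = asin(C1*exp(-z))


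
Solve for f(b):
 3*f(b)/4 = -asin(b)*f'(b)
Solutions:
 f(b) = C1*exp(-3*Integral(1/asin(b), b)/4)


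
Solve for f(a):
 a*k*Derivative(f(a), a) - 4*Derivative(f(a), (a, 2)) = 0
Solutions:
 f(a) = Piecewise((-sqrt(2)*sqrt(pi)*C1*erf(sqrt(2)*a*sqrt(-k)/4)/sqrt(-k) - C2, (k > 0) | (k < 0)), (-C1*a - C2, True))


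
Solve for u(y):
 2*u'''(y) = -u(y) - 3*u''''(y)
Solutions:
 u(y) = C1*exp(y*(-1 + sqrt(1 + 6*2^(2/3)/(1 + sqrt(15)*I)^(1/3) + 3*2^(1/3)*(1 + sqrt(15)*I)^(1/3)))/6)*sin(y*sqrt(Abs(-2 + 6*2^(2/3)/(1 + sqrt(15)*I)^(1/3) + 2/sqrt(1 + 6*2^(2/3)/(1 + sqrt(15)*I)^(1/3) + 3*2^(1/3)*(1 + sqrt(15)*I)^(1/3)) + 3*2^(1/3)*(1 + sqrt(15)*I)^(1/3)))/6) + C2*exp(y*(-1 + sqrt(1 + 6*2^(2/3)/(1 + sqrt(15)*I)^(1/3) + 3*2^(1/3)*(1 + sqrt(15)*I)^(1/3)))/6)*cos(y*sqrt(-2 + 6*2^(2/3)/(1 + sqrt(15)*I)^(1/3) + 2/sqrt(1 + 6*2^(2/3)/(1 + sqrt(15)*I)^(1/3) + 3*2^(1/3)*(1 + sqrt(15)*I)^(1/3)) + 3*2^(1/3)*(1 + sqrt(15)*I)^(1/3))/6) + C3*exp(-y*(1 + sqrt(1 + 6*2^(2/3)/(1 + sqrt(15)*I)^(1/3) + 3*2^(1/3)*(1 + sqrt(15)*I)^(1/3)))/6)*sin(y*sqrt(Abs(2 - 3*2^(1/3)*(1 + sqrt(15)*I)^(1/3) + 2/sqrt(1 + 6*2^(2/3)/(1 + sqrt(15)*I)^(1/3) + 3*2^(1/3)*(1 + sqrt(15)*I)^(1/3)) - 6*2^(2/3)/(1 + sqrt(15)*I)^(1/3)))/6) + C4*exp(-y*(1 + sqrt(1 + 6*2^(2/3)/(1 + sqrt(15)*I)^(1/3) + 3*2^(1/3)*(1 + sqrt(15)*I)^(1/3)))/6)*cos(y*sqrt(-2 + 6*2^(2/3)/(1 + sqrt(15)*I)^(1/3) - 2/sqrt(1 + 6*2^(2/3)/(1 + sqrt(15)*I)^(1/3) + 3*2^(1/3)*(1 + sqrt(15)*I)^(1/3)) + 3*2^(1/3)*(1 + sqrt(15)*I)^(1/3))/6)


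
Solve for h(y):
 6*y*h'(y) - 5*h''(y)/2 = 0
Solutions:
 h(y) = C1 + C2*erfi(sqrt(30)*y/5)


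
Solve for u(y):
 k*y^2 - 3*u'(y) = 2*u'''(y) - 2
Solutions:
 u(y) = C1 + C2*sin(sqrt(6)*y/2) + C3*cos(sqrt(6)*y/2) + k*y^3/9 - 4*k*y/9 + 2*y/3


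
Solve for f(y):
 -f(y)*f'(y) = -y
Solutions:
 f(y) = -sqrt(C1 + y^2)
 f(y) = sqrt(C1 + y^2)


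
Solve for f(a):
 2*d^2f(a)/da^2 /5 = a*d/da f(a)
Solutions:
 f(a) = C1 + C2*erfi(sqrt(5)*a/2)


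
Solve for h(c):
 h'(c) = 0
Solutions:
 h(c) = C1


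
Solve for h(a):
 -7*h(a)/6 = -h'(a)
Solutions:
 h(a) = C1*exp(7*a/6)


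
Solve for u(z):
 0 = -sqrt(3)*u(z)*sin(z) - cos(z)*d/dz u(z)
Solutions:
 u(z) = C1*cos(z)^(sqrt(3))


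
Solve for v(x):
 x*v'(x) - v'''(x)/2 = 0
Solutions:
 v(x) = C1 + Integral(C2*airyai(2^(1/3)*x) + C3*airybi(2^(1/3)*x), x)


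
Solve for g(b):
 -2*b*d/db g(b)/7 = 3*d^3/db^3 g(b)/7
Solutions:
 g(b) = C1 + Integral(C2*airyai(-2^(1/3)*3^(2/3)*b/3) + C3*airybi(-2^(1/3)*3^(2/3)*b/3), b)


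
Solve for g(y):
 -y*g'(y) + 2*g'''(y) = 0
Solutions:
 g(y) = C1 + Integral(C2*airyai(2^(2/3)*y/2) + C3*airybi(2^(2/3)*y/2), y)


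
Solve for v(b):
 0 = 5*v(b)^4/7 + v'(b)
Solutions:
 v(b) = 7^(1/3)*(1/(C1 + 15*b))^(1/3)
 v(b) = 7^(1/3)*(-3^(2/3) - 3*3^(1/6)*I)*(1/(C1 + 5*b))^(1/3)/6
 v(b) = 7^(1/3)*(-3^(2/3) + 3*3^(1/6)*I)*(1/(C1 + 5*b))^(1/3)/6


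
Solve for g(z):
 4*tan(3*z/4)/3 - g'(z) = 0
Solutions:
 g(z) = C1 - 16*log(cos(3*z/4))/9


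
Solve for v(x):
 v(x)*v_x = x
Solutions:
 v(x) = -sqrt(C1 + x^2)
 v(x) = sqrt(C1 + x^2)


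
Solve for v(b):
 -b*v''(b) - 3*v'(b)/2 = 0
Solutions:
 v(b) = C1 + C2/sqrt(b)


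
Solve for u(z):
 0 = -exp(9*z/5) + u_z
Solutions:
 u(z) = C1 + 5*exp(9*z/5)/9


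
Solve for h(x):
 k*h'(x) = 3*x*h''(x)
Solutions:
 h(x) = C1 + x^(re(k)/3 + 1)*(C2*sin(log(x)*Abs(im(k))/3) + C3*cos(log(x)*im(k)/3))


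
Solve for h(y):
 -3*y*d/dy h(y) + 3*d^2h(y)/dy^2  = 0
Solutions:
 h(y) = C1 + C2*erfi(sqrt(2)*y/2)


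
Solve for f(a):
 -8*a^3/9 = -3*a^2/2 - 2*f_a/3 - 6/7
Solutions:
 f(a) = C1 + a^4/3 - 3*a^3/4 - 9*a/7


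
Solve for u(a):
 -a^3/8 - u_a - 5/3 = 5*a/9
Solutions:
 u(a) = C1 - a^4/32 - 5*a^2/18 - 5*a/3


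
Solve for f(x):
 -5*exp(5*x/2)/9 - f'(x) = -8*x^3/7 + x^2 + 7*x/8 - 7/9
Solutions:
 f(x) = C1 + 2*x^4/7 - x^3/3 - 7*x^2/16 + 7*x/9 - 2*exp(5*x/2)/9


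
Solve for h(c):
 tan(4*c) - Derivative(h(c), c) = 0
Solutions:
 h(c) = C1 - log(cos(4*c))/4


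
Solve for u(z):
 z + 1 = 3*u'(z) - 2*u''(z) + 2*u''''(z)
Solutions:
 u(z) = C1 + C2*exp(6^(1/3)*z*(2*6^(1/3)/(sqrt(681) + 27)^(1/3) + (sqrt(681) + 27)^(1/3))/12)*sin(2^(1/3)*3^(1/6)*z*(-3^(2/3)*(sqrt(681) + 27)^(1/3) + 6*2^(1/3)/(sqrt(681) + 27)^(1/3))/12) + C3*exp(6^(1/3)*z*(2*6^(1/3)/(sqrt(681) + 27)^(1/3) + (sqrt(681) + 27)^(1/3))/12)*cos(2^(1/3)*3^(1/6)*z*(-3^(2/3)*(sqrt(681) + 27)^(1/3) + 6*2^(1/3)/(sqrt(681) + 27)^(1/3))/12) + C4*exp(-6^(1/3)*z*(2*6^(1/3)/(sqrt(681) + 27)^(1/3) + (sqrt(681) + 27)^(1/3))/6) + z^2/6 + 5*z/9


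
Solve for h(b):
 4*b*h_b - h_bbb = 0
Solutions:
 h(b) = C1 + Integral(C2*airyai(2^(2/3)*b) + C3*airybi(2^(2/3)*b), b)


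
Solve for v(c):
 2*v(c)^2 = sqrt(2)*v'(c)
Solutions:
 v(c) = -1/(C1 + sqrt(2)*c)


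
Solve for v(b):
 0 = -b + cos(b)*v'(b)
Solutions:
 v(b) = C1 + Integral(b/cos(b), b)


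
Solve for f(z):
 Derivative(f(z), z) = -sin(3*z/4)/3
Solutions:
 f(z) = C1 + 4*cos(3*z/4)/9


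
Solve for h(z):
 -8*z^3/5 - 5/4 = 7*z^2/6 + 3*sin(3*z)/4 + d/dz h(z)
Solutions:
 h(z) = C1 - 2*z^4/5 - 7*z^3/18 - 5*z/4 + cos(3*z)/4


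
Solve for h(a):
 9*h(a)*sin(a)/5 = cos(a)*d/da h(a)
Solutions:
 h(a) = C1/cos(a)^(9/5)


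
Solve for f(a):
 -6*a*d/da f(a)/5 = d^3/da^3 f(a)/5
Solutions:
 f(a) = C1 + Integral(C2*airyai(-6^(1/3)*a) + C3*airybi(-6^(1/3)*a), a)


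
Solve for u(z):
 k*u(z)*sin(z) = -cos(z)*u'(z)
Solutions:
 u(z) = C1*exp(k*log(cos(z)))


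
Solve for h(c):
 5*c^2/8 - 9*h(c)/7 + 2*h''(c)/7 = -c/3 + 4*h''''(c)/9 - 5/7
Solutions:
 h(c) = 35*c^2/72 + 7*c/27 + (C1*sin(3*sqrt(2)*7^(3/4)*c*sin(atan(3*sqrt(3))/2)/14) + C2*cos(3*sqrt(2)*7^(3/4)*c*sin(atan(3*sqrt(3))/2)/14))*exp(-3*sqrt(2)*7^(3/4)*c*cos(atan(3*sqrt(3))/2)/14) + (C3*sin(3*sqrt(2)*7^(3/4)*c*sin(atan(3*sqrt(3))/2)/14) + C4*cos(3*sqrt(2)*7^(3/4)*c*sin(atan(3*sqrt(3))/2)/14))*exp(3*sqrt(2)*7^(3/4)*c*cos(atan(3*sqrt(3))/2)/14) + 125/162


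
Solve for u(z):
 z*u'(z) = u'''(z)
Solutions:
 u(z) = C1 + Integral(C2*airyai(z) + C3*airybi(z), z)


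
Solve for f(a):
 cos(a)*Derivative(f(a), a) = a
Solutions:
 f(a) = C1 + Integral(a/cos(a), a)


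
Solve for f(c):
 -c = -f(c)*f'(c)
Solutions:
 f(c) = -sqrt(C1 + c^2)
 f(c) = sqrt(C1 + c^2)


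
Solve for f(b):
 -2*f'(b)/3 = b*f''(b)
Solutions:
 f(b) = C1 + C2*b^(1/3)


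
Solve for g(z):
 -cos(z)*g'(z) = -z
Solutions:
 g(z) = C1 + Integral(z/cos(z), z)


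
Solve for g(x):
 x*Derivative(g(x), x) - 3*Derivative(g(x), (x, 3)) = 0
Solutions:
 g(x) = C1 + Integral(C2*airyai(3^(2/3)*x/3) + C3*airybi(3^(2/3)*x/3), x)


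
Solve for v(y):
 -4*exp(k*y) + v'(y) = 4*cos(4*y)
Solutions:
 v(y) = C1 + sin(4*y) + 4*exp(k*y)/k


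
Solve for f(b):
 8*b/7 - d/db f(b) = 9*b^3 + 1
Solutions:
 f(b) = C1 - 9*b^4/4 + 4*b^2/7 - b


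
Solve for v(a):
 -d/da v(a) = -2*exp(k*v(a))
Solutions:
 v(a) = Piecewise((log(-1/(C1*k + 2*a*k))/k, Ne(k, 0)), (nan, True))
 v(a) = Piecewise((C1 + 2*a, Eq(k, 0)), (nan, True))


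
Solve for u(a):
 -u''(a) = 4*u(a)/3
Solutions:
 u(a) = C1*sin(2*sqrt(3)*a/3) + C2*cos(2*sqrt(3)*a/3)


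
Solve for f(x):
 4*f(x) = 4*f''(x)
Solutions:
 f(x) = C1*exp(-x) + C2*exp(x)


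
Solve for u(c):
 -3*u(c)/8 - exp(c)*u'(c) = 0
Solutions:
 u(c) = C1*exp(3*exp(-c)/8)


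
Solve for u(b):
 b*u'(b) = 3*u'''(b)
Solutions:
 u(b) = C1 + Integral(C2*airyai(3^(2/3)*b/3) + C3*airybi(3^(2/3)*b/3), b)


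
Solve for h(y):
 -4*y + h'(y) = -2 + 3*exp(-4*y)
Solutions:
 h(y) = C1 + 2*y^2 - 2*y - 3*exp(-4*y)/4


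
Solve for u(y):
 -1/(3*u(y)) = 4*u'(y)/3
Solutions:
 u(y) = -sqrt(C1 - 2*y)/2
 u(y) = sqrt(C1 - 2*y)/2


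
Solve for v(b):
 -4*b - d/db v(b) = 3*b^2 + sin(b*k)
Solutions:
 v(b) = C1 - b^3 - 2*b^2 + cos(b*k)/k


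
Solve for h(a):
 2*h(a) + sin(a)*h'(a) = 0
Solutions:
 h(a) = C1*(cos(a) + 1)/(cos(a) - 1)


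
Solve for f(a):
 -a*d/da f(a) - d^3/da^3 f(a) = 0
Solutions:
 f(a) = C1 + Integral(C2*airyai(-a) + C3*airybi(-a), a)


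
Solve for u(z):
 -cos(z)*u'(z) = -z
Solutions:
 u(z) = C1 + Integral(z/cos(z), z)


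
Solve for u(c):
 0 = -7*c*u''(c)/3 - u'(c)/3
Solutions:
 u(c) = C1 + C2*c^(6/7)


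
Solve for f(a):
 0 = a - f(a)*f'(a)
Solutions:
 f(a) = -sqrt(C1 + a^2)
 f(a) = sqrt(C1 + a^2)


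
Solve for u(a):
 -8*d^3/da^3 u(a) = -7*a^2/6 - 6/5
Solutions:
 u(a) = C1 + C2*a + C3*a^2 + 7*a^5/2880 + a^3/40


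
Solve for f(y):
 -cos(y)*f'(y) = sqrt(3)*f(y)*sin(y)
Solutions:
 f(y) = C1*cos(y)^(sqrt(3))


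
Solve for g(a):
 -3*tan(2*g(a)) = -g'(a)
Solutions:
 g(a) = -asin(C1*exp(6*a))/2 + pi/2
 g(a) = asin(C1*exp(6*a))/2


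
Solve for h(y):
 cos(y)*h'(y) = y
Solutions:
 h(y) = C1 + Integral(y/cos(y), y)


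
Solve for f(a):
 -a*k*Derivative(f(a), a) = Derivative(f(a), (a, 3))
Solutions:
 f(a) = C1 + Integral(C2*airyai(a*(-k)^(1/3)) + C3*airybi(a*(-k)^(1/3)), a)


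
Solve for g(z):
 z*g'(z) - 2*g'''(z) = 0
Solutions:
 g(z) = C1 + Integral(C2*airyai(2^(2/3)*z/2) + C3*airybi(2^(2/3)*z/2), z)


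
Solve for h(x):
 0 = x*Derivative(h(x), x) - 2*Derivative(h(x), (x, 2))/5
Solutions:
 h(x) = C1 + C2*erfi(sqrt(5)*x/2)


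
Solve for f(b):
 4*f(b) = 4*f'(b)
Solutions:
 f(b) = C1*exp(b)


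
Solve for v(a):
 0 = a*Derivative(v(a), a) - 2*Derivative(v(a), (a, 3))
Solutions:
 v(a) = C1 + Integral(C2*airyai(2^(2/3)*a/2) + C3*airybi(2^(2/3)*a/2), a)


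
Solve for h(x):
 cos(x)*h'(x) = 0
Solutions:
 h(x) = C1


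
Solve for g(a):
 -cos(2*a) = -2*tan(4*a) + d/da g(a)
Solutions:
 g(a) = C1 - log(cos(4*a))/2 - sin(2*a)/2


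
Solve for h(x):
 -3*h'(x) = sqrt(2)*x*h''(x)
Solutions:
 h(x) = C1 + C2*x^(1 - 3*sqrt(2)/2)


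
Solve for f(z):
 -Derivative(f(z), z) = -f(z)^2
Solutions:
 f(z) = -1/(C1 + z)


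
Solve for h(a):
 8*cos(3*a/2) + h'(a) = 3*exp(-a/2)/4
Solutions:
 h(a) = C1 - 16*sin(3*a/2)/3 - 3*exp(-a/2)/2


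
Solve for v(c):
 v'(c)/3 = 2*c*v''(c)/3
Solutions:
 v(c) = C1 + C2*c^(3/2)


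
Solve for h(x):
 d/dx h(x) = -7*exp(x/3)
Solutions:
 h(x) = C1 - 21*exp(x/3)


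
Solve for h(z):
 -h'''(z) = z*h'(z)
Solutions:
 h(z) = C1 + Integral(C2*airyai(-z) + C3*airybi(-z), z)


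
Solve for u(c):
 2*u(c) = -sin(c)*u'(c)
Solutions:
 u(c) = C1*(cos(c) + 1)/(cos(c) - 1)


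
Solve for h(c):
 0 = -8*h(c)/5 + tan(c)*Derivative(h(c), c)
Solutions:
 h(c) = C1*sin(c)^(8/5)


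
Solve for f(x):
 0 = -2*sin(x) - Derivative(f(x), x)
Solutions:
 f(x) = C1 + 2*cos(x)


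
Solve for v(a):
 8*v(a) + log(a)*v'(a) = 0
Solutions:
 v(a) = C1*exp(-8*li(a))


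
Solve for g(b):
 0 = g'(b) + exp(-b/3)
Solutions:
 g(b) = C1 + 3*exp(-b/3)


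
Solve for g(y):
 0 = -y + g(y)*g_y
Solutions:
 g(y) = -sqrt(C1 + y^2)
 g(y) = sqrt(C1 + y^2)


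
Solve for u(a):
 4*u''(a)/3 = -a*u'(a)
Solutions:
 u(a) = C1 + C2*erf(sqrt(6)*a/4)


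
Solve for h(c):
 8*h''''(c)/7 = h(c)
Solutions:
 h(c) = C1*exp(-14^(1/4)*c/2) + C2*exp(14^(1/4)*c/2) + C3*sin(14^(1/4)*c/2) + C4*cos(14^(1/4)*c/2)


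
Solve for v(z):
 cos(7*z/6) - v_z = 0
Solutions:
 v(z) = C1 + 6*sin(7*z/6)/7


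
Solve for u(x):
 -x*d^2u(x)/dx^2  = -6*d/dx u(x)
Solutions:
 u(x) = C1 + C2*x^7


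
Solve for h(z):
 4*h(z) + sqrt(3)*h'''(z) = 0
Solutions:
 h(z) = C3*exp(-2^(2/3)*3^(5/6)*z/3) + (C1*sin(2^(2/3)*3^(1/3)*z/2) + C2*cos(2^(2/3)*3^(1/3)*z/2))*exp(2^(2/3)*3^(5/6)*z/6)


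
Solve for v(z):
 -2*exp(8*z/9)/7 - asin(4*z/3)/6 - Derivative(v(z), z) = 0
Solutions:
 v(z) = C1 - z*asin(4*z/3)/6 - sqrt(9 - 16*z^2)/24 - 9*exp(8*z/9)/28


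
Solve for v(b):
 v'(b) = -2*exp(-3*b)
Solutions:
 v(b) = C1 + 2*exp(-3*b)/3


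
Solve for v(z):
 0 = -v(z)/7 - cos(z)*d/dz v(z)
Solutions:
 v(z) = C1*(sin(z) - 1)^(1/14)/(sin(z) + 1)^(1/14)


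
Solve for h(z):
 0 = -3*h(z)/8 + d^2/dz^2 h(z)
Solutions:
 h(z) = C1*exp(-sqrt(6)*z/4) + C2*exp(sqrt(6)*z/4)


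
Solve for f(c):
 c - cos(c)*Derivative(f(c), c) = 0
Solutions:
 f(c) = C1 + Integral(c/cos(c), c)


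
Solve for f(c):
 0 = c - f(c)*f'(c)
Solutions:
 f(c) = -sqrt(C1 + c^2)
 f(c) = sqrt(C1 + c^2)


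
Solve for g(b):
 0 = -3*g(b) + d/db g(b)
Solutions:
 g(b) = C1*exp(3*b)


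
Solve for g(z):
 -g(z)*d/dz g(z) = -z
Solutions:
 g(z) = -sqrt(C1 + z^2)
 g(z) = sqrt(C1 + z^2)


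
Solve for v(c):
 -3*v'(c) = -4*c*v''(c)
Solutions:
 v(c) = C1 + C2*c^(7/4)


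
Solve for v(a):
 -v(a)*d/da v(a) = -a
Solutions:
 v(a) = -sqrt(C1 + a^2)
 v(a) = sqrt(C1 + a^2)


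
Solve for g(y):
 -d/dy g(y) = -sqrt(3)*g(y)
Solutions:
 g(y) = C1*exp(sqrt(3)*y)


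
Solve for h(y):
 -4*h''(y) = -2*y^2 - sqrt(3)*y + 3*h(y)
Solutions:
 h(y) = C1*sin(sqrt(3)*y/2) + C2*cos(sqrt(3)*y/2) + 2*y^2/3 + sqrt(3)*y/3 - 16/9


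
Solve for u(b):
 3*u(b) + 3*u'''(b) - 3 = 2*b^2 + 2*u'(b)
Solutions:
 u(b) = C1*exp(2^(1/3)*b*(4/(sqrt(697) + 27)^(1/3) + 2^(1/3)*(sqrt(697) + 27)^(1/3))/12)*sin(2^(1/3)*sqrt(3)*b*(-2^(1/3)*(sqrt(697) + 27)^(1/3) + 4/(sqrt(697) + 27)^(1/3))/12) + C2*exp(2^(1/3)*b*(4/(sqrt(697) + 27)^(1/3) + 2^(1/3)*(sqrt(697) + 27)^(1/3))/12)*cos(2^(1/3)*sqrt(3)*b*(-2^(1/3)*(sqrt(697) + 27)^(1/3) + 4/(sqrt(697) + 27)^(1/3))/12) + C3*exp(-2^(1/3)*b*(4/(sqrt(697) + 27)^(1/3) + 2^(1/3)*(sqrt(697) + 27)^(1/3))/6) + 2*b^2/3 + 8*b/9 + 43/27


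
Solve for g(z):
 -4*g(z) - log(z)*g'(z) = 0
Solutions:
 g(z) = C1*exp(-4*li(z))


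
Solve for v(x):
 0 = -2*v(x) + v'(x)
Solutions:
 v(x) = C1*exp(2*x)


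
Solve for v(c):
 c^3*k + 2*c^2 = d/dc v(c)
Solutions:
 v(c) = C1 + c^4*k/4 + 2*c^3/3
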